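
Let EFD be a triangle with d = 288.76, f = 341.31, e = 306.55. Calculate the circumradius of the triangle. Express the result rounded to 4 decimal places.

181.7316

By the law of cosines, cos E = (f² + d² − e²) / (2·f·d) ≈ 0.53726, so ∠E ≈ 57.50°.
Circumradius = e/(2 sin E) ≈ 181.73.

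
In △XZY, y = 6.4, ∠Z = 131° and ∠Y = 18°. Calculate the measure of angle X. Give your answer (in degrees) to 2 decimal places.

31.00

The third angle is ∠X = 180° − ∠Z − ∠Y = 31.00°.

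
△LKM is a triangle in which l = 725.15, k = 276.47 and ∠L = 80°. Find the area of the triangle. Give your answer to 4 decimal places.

area ≈ 98031.2183

Law of sines: sin K = k·sin L/l ≈ 0.37547.
Since l ≥ k, only the acute value applies: ∠K ≈ 22.05°.
Then ∠M = 180° − ∠L − ∠K ≈ 77.95°.
Law of sines gives m = l·sin M/sin L ≈ 720.1.
Area = ½·l·k·sin M ≈ 98031.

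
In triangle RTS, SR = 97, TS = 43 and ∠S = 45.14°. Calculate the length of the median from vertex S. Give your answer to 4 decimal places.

m_S ≈ 65.4642

By the law of cosines, RT² = TS² + SR² − 2·TS·SR·cos S = 5373.7, so RT ≈ 73.306.
Median from S: ½√(2·TS² + 2·SR² − RT²) ≈ 65.464.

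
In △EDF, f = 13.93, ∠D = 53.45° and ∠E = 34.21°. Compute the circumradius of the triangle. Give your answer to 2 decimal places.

The third angle is ∠F = 180° − ∠E − ∠D = 92.34°.
Law of sines: e = f·sin E/sin F ≈ 7.8384.
Law of sines: d = f·sin D/sin F ≈ 11.2.
Circumradius = f/(2 sin F) ≈ 6.9708.

R ≈ 6.97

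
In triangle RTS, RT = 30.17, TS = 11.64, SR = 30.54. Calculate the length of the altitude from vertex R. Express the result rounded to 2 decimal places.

Semiperimeter s = (11.64 + 30.54 + 30.17)/2 = 36.175.
Heron's formula: area = √(36.175·24.535·5.635·6.005) ≈ 173.3.
The altitude from R has length 2·area/TS ≈ 29.777.

h_R ≈ 29.78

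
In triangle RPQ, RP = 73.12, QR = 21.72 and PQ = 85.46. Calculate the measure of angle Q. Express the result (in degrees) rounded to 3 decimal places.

∠Q ≈ 49.141°

By the law of cosines, cos Q = (PQ² + QR² − RP²) / (2·PQ·QR) ≈ 0.65420, so ∠Q ≈ 49.14°.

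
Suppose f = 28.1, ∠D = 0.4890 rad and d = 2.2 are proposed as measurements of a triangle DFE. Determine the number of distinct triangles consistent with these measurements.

0

f·sin D = 28.1·sin(0.4890 rad) ≈ 13.2.
Since d = 2.2 < 13.2 = f sin D, no triangle exists.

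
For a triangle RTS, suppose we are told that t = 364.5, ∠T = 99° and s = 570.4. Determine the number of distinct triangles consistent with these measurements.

s·sin T = 570.4·sin(99°) ≈ 563.4.
Since ∠T is not acute, a triangle exists only if t > s; here t ≤ s, so there is no triangle.

0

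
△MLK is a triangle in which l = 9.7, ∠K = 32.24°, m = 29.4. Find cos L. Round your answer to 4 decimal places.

By the law of cosines, k² = m² + l² − 2·m·l·cos K = 476.03, so k ≈ 21.818.
Law of cosines again: cos L = (k² + m² − l²)/(2·k·m) ≈ 0.97147, so ∠L ≈ 13.72°.

cos L ≈ 0.9715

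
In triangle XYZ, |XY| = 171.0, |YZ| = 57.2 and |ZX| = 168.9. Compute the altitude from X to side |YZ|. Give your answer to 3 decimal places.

h_X ≈ 167.413

Semiperimeter s = (57.2 + 168.9 + 171)/2 = 198.55.
Heron's formula: area = √(198.55·141.35·29.65·27.55) ≈ 4788.
The altitude from X has length 2·area/|YZ| ≈ 167.41.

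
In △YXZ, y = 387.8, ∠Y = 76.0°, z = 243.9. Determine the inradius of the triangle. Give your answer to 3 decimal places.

86.849

Law of sines: sin Z = z·sin Y/y ≈ 0.61025.
Since y ≥ z, only the acute value applies: ∠Z ≈ 37.61°.
Then ∠X = 180° − ∠Y − ∠Z ≈ 66.39°.
Law of sines gives x = y·sin X/sin Y ≈ 366.22.
Area = ½·y·z·sin X ≈ 43334.
Semiperimeter s = (387.8+366.22+243.9)/2 = 498.96.
Inradius = area/s = 43334/498.96 ≈ 86.849.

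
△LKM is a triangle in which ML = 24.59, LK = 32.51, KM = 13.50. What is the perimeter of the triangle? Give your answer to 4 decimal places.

70.6000

Perimeter = 13.5 + 24.59 + 32.51 = 70.6.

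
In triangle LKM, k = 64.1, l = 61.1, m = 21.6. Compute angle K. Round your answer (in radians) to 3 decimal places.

By the law of cosines, cos K = (m² + l² − k²) / (2·m·l) ≈ 0.03446, so ∠K ≈ 1.536 rad.

1.536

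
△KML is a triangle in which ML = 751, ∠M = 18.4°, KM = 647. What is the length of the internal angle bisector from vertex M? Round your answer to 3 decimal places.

By the law of cosines, LK² = KM² + ML² − 2·KM·ML·cos M = 60498, so LK ≈ 245.96.
The bisector from M has length 2·KM·ML·cos(∠M/2)/(KM+ML) ≈ 686.19.

t_M ≈ 686.190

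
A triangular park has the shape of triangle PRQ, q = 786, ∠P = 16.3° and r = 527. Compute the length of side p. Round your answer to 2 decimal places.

316.83

By the law of cosines, p² = r² + q² − 2·r·q·cos P = 1.0038e+05, so p ≈ 316.83.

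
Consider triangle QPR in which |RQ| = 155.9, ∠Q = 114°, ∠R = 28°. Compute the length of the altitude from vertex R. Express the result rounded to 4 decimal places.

The third angle is ∠P = 180° − ∠R − ∠Q = 38.00°.
Law of sines: |PR| = |RQ|·sin Q/sin P ≈ 231.33.
Law of sines: |QP| = |RQ|·sin R/sin P ≈ 118.88.
Area = ½·|RQ|·|PR|·sin R ≈ 8465.6.
The altitude from R has length 2·area/|QP| ≈ 142.42.

h_R ≈ 142.4217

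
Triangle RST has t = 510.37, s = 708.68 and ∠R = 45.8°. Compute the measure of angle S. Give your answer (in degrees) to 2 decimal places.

∠S ≈ 88.16°

By the law of cosines, r² = s² + t² − 2·s·t·cos R = 2.5839e+05, so r ≈ 508.32.
Law of cosines again: cos S = (t² + r² − s²)/(2·t·r) ≈ 0.03207, so ∠S ≈ 88.16°.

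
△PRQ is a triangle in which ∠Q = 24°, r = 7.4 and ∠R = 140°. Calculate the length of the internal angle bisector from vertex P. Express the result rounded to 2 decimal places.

The third angle is ∠P = 180° − ∠R − ∠Q = 16.00°.
Law of sines: p = r·sin P/sin R ≈ 3.1732.
Law of sines: q = r·sin Q/sin R ≈ 4.6825.
The bisector from P has length 2·r·q·cos(∠P/2)/(r+q) ≈ 5.6798.

t_P ≈ 5.68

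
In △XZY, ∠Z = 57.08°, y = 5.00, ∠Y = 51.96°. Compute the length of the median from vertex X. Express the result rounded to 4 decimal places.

4.2067

The third angle is ∠X = 180° − ∠Z − ∠Y = 70.96°.
Law of sines: x = y·sin X/sin Y ≈ 6.0012.
Law of sines: z = y·sin Z/sin Y ≈ 5.3292.
Median from X: ½√(2·z² + 2·y² − x²) ≈ 4.2067.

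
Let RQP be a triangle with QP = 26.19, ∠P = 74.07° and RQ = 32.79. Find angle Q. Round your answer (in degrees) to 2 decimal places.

Law of sines: sin R = QP·sin P/RQ ≈ 0.76805.
Since RQ ≥ QP, only the acute value applies: ∠R ≈ 50.18°.
Then ∠Q = 180° − ∠P − ∠R ≈ 55.75°.

∠Q ≈ 55.75°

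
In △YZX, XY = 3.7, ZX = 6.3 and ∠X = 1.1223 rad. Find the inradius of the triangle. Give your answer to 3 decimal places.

By the law of cosines, YZ² = ZX² + XY² − 2·ZX·XY·cos X = 33.165, so YZ ≈ 5.7589.
Area = ½·ZX·XY·sin X ≈ 10.502.
Semiperimeter s = (6.3+3.7+5.7589)/2 = 7.8795.
Inradius = area/s = 10.502/7.8795 ≈ 1.3329.

r ≈ 1.333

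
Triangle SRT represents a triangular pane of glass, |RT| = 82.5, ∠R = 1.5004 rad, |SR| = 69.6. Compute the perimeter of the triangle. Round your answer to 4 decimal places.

perimeter ≈ 256.2280

By the law of cosines, |TS|² = |SR|² + |RT|² − 2·|SR|·|RT|·cos R = 10843, so |TS| ≈ 104.13.
Semiperimeter s = (82.5+104.13+69.6)/2 = 128.11.
Perimeter = 82.5 + 104.13 + 69.6 = 256.23.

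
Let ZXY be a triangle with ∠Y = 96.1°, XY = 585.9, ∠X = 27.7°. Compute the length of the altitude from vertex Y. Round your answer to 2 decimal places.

The third angle is ∠Z = 180° − ∠X − ∠Y = 56.20°.
Law of sines: YZ = XY·sin X/sin Z ≈ 327.74.
Law of sines: ZX = XY·sin Y/sin Z ≈ 701.08.
Area = ½·XY·YZ·sin Y ≈ 95469.
The altitude from Y has length 2·area/ZX ≈ 272.35.

h_Y ≈ 272.35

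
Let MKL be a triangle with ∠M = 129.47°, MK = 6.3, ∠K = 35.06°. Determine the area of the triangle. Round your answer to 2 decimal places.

area ≈ 32.99

The third angle is ∠L = 180° − ∠M − ∠K = 15.47°.
Law of sines: KL = MK·sin M/sin L ≈ 18.233.
Law of sines: LM = MK·sin K/sin L ≈ 13.568.
Area = ½·MK·KL·sin K ≈ 32.992.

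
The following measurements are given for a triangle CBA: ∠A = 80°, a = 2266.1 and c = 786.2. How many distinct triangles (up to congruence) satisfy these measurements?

1

c·sin A = 786.2·sin(80°) ≈ 774.3.
Since a ≥ c, exactly one triangle exists.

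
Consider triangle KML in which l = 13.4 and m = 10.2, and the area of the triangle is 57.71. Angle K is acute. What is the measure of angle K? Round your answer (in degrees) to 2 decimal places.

From area = ½·m·l·sin K, we get sin K = 2·area/(m·l) ≈ 0.84445.
Taking the acute solution, ∠K ≈ 57.61°.

57.61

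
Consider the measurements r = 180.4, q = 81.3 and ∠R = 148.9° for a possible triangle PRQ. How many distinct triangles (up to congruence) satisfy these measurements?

q·sin R = 81.3·sin(148.9°) ≈ 41.99.
Since ∠R is not acute, a triangle exists only if r > q; here r > q, so there is exactly one triangle.

1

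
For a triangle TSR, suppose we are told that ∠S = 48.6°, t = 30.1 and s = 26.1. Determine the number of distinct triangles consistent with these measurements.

2

t·sin S = 30.1·sin(48.6°) ≈ 22.58.
Since t sin S < s < t (22.58 < 26.1 < 30.1), two triangles exist.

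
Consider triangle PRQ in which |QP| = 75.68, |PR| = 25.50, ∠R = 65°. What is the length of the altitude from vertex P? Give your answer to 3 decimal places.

Law of sines: sin Q = |PR|·sin R/|QP| ≈ 0.30538.
Since |QP| ≥ |PR|, only the acute value applies: ∠Q ≈ 17.78°.
Then ∠P = 180° − ∠R − ∠Q ≈ 97.22°.
Law of sines gives |RQ| = |QP|·sin P/sin R ≈ 82.842.
Area = ½·|QP|·|PR|·sin P ≈ 957.27.
The altitude from P has length 2·area/|RQ| ≈ 23.111.

23.111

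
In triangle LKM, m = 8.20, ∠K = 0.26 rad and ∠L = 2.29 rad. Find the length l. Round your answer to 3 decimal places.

11.062

The third angle is ∠M = π − ∠L − ∠K = 0.592 rad.
Law of sines: l = m·sin L/sin M ≈ 11.062.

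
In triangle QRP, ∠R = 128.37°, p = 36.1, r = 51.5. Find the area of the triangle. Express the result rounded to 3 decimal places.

area ≈ 291.759

Law of sines: sin P = p·sin R/r ≈ 0.54957.
Since r ≥ p, only the acute value applies: ∠P ≈ 33.34°.
Then ∠Q = 180° − ∠R − ∠P ≈ 18.29°.
Law of sines gives q = r·sin Q/sin R ≈ 20.617.
Area = ½·r·p·sin Q ≈ 291.76.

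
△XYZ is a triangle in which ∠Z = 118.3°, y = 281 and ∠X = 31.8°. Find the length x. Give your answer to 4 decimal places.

297.0476

The third angle is ∠Y = 180° − ∠Z − ∠X = 29.90°.
Law of sines: x = y·sin X/sin Y ≈ 297.05.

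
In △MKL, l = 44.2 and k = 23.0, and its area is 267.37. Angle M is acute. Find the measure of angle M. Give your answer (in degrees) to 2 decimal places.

31.74

From area = ½·k·l·sin M, we get sin M = 2·area/(k·l) ≈ 0.52601.
Taking the acute solution, ∠M ≈ 31.74°.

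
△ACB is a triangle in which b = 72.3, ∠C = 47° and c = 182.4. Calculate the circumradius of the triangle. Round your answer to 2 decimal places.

124.70

Law of sines: sin B = b·sin C/c ≈ 0.28990.
Since c ≥ b, only the acute value applies: ∠B ≈ 16.85°.
Then ∠A = 180° − ∠C − ∠B ≈ 116.15°.
Law of sines gives a = c·sin A/sin C ≈ 223.88.
Circumradius = c/(2 sin C) ≈ 124.7.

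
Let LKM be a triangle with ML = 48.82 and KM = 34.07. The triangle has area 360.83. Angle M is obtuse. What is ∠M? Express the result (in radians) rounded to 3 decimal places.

2.693

From area = ½·KM·ML·sin M, we get sin M = 2·area/(KM·ML) ≈ 0.43387.
Taking the obtuse solution, ∠M ≈ 2.693 rad.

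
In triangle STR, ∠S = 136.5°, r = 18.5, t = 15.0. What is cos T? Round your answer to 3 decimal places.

By the law of cosines, s² = t² + r² − 2·t·r·cos S = 969.83, so s ≈ 31.142.
Law of cosines again: cos T = (r² + s² − t²)/(2·r·s) ≈ 0.94344, so ∠T ≈ 19.36°.

0.943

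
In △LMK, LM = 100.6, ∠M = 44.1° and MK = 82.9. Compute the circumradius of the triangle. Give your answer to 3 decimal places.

50.879

By the law of cosines, KL² = LM² + MK² − 2·LM·MK·cos M = 5014.8, so KL ≈ 70.815.
Area = ½·LM·MK·sin M ≈ 2901.9.
Circumradius = KL/(2 sin M) ≈ 50.879.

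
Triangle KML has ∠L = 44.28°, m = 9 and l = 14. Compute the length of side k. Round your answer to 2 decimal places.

18.95

Law of sines: sin M = m·sin L/l ≈ 0.44882.
Since l ≥ m, only the acute value applies: ∠M ≈ 26.67°.
Then ∠K = 180° − ∠L − ∠M ≈ 109.05°.
Law of sines gives k = l·sin K/sin L ≈ 18.954.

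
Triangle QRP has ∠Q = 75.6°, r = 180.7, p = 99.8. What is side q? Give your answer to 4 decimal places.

By the law of cosines, q² = r² + p² − 2·r·p·cos Q = 33643, so q ≈ 183.42.

183.4199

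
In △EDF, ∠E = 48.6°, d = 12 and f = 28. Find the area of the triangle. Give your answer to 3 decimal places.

Area = ½·d·f·sin E ≈ 126.02.

area ≈ 126.019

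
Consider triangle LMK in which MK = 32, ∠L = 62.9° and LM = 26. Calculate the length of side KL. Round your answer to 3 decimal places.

Law of sines: sin K = LM·sin L/MK ≈ 0.72330.
Since MK ≥ LM, only the acute value applies: ∠K ≈ 46.33°.
Then ∠M = 180° − ∠L − ∠K ≈ 70.77°.
Law of sines gives KL = MK·sin M/sin L ≈ 33.941.

33.941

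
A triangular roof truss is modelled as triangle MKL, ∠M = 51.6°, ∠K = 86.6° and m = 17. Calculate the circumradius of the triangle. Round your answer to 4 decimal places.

The third angle is ∠L = 180° − ∠M − ∠K = 41.80°.
Law of sines: k = m·sin K/sin M ≈ 21.654.
Law of sines: l = m·sin L/sin M ≈ 14.459.
Circumradius = m/(2 sin M) ≈ 10.846.

R ≈ 10.8461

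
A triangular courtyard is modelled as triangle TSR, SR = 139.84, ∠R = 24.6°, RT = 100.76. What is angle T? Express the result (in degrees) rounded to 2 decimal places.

∠T ≈ 114.38°

By the law of cosines, TS² = SR² + RT² − 2·SR·RT·cos R = 4085, so TS ≈ 63.914.
Law of cosines again: cos T = (RT² + TS² − SR²)/(2·RT·TS) ≈ -0.41286, so ∠T ≈ 114.38°.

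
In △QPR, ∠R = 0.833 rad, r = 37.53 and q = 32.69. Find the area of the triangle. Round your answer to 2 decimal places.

613.00

Law of sines: sin Q = q·sin R/r ≈ 0.64453.
Since r ≥ q, only the acute value applies: ∠Q ≈ 0.700 rad.
Then ∠P = π − ∠R − ∠Q ≈ 1.608 rad.
Law of sines gives p = r·sin P/sin R ≈ 50.684.
Area = ½·r·q·sin P ≈ 613.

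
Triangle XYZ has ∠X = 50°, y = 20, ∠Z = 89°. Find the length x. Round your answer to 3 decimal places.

The third angle is ∠Y = 180° − ∠Z − ∠X = 41.00°.
Law of sines: x = y·sin X/sin Y ≈ 23.353.

23.353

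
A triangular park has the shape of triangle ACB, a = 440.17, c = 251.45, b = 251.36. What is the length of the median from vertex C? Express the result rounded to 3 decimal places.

m_C ≈ 335.647

Median from C: ½√(2·b² + 2·a² − c²) ≈ 335.65.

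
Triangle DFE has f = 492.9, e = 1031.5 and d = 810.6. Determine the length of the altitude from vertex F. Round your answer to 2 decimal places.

793.35

Semiperimeter s = (810.6 + 492.9 + 1031.5)/2 = 1167.5.
Heron's formula: area = √(1167.5·356.9·674.6·136) ≈ 1.9552e+05.
The altitude from F has length 2·area/f ≈ 793.35.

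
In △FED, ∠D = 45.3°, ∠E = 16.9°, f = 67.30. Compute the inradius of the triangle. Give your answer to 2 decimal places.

7.37

The third angle is ∠F = 180° − ∠E − ∠D = 117.80°.
Law of sines: e = f·sin E/sin F ≈ 22.117.
Law of sines: d = f·sin D/sin F ≈ 54.078.
Area = ½·f·e·sin D ≈ 529.
Semiperimeter s = (67.3+22.117+54.078)/2 = 71.748.
Inradius = area/s = 529/71.748 ≈ 7.3731.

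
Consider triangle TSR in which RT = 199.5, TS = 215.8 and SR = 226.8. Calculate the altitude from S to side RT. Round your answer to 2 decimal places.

197.24

Semiperimeter s = (226.8 + 199.5 + 215.8)/2 = 321.05.
Heron's formula: area = √(321.05·94.25·121.55·105.25) ≈ 19675.
The altitude from S has length 2·area/RT ≈ 197.24.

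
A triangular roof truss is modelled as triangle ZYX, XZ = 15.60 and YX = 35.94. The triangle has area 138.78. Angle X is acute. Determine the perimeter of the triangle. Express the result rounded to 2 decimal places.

perimeter ≈ 75.22

From area = ½·YX·XZ·sin X, we get sin X = 2·area/(YX·XZ) ≈ 0.49506.
Taking the acute solution, ∠X ≈ 29.67°.
Law of cosines then gives ZY ≈ 23.68.
Perimeter = 35.94 + 15.6 + 23.68 = 75.22.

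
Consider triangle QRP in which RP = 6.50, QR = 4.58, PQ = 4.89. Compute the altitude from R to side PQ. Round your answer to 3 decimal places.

4.572

Semiperimeter s = (6.5 + 4.89 + 4.58)/2 = 7.985.
Heron's formula: area = √(7.985·1.485·3.095·3.405) ≈ 11.179.
The altitude from R has length 2·area/PQ ≈ 4.572.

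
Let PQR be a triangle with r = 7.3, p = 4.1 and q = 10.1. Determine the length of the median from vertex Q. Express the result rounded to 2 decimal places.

Median from Q: ½√(2·r² + 2·p² − q²) ≈ 3.0899.

3.09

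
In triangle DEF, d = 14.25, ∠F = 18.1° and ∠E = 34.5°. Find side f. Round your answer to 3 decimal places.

The third angle is ∠D = 180° − ∠E − ∠F = 127.40°.
Law of sines: f = d·sin F/sin D ≈ 5.5728.

5.573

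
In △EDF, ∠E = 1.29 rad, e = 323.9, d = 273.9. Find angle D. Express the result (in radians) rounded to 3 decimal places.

Law of sines: sin D = d·sin E/e ≈ 0.81251.
Since e ≥ d, only the acute value applies: ∠D ≈ 0.948 rad.
Then ∠F = π − ∠E − ∠D ≈ 0.903 rad.

∠D ≈ 0.948 rad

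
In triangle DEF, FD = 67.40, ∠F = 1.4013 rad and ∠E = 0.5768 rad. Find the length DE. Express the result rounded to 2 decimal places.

The third angle is ∠D = π − ∠E − ∠F = 1.1635 rad.
Law of sines: DE = FD·sin F/sin E ≈ 121.82.

121.82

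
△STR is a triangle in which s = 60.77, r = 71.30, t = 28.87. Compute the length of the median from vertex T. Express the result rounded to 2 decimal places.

Median from T: ½√(2·r² + 2·s² − t²) ≈ 64.653.

m_T ≈ 64.65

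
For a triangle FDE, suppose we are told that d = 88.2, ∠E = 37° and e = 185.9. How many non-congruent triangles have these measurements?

d·sin E = 88.2·sin(37°) ≈ 53.08.
Since e ≥ d, exactly one triangle exists.

1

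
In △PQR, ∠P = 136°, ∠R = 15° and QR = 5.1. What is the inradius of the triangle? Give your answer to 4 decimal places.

0.4449

The third angle is ∠Q = 180° − ∠R − ∠P = 29.00°.
Law of sines: RP = QR·sin Q/sin P ≈ 3.5593.
Law of sines: PQ = QR·sin R/sin P ≈ 1.9002.
Area = ½·QR·RP·sin R ≈ 2.3491.
Semiperimeter s = (5.1+3.5593+1.9002)/2 = 5.2798.
Inradius = area/s = 2.3491/5.2798 ≈ 0.44493.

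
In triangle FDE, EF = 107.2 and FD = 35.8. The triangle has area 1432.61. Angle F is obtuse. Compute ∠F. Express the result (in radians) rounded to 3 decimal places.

∠F ≈ 2.299 rad

From area = ½·EF·FD·sin F, we get sin F = 2·area/(EF·FD) ≈ 0.74659.
Taking the obtuse solution, ∠F ≈ 2.299 rad.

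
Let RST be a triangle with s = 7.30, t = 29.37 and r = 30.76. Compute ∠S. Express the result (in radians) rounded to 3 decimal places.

0.239

By the law of cosines, cos S = (t² + r² − s²) / (2·t·r) ≈ 0.97158, so ∠S ≈ 0.239 rad.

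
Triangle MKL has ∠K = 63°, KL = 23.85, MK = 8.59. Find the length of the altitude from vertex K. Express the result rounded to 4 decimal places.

8.5428

By the law of cosines, LM² = MK² + KL² − 2·MK·KL·cos K = 456.59, so LM ≈ 21.368.
Area = ½·MK·KL·sin K ≈ 91.271.
The altitude from K has length 2·area/LM ≈ 8.5428.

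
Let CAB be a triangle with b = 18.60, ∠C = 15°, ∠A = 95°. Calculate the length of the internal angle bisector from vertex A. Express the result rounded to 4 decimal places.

The third angle is ∠B = 180° − ∠C − ∠A = 70.00°.
Law of sines: c = b·sin C/sin B ≈ 5.123.
Law of sines: a = b·sin A/sin B ≈ 19.718.
The bisector from A has length 2·b·c·cos(∠A/2)/(b+c) ≈ 5.4273.

5.4273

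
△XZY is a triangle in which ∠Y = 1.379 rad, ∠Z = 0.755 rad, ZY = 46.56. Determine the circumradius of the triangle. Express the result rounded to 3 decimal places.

R ≈ 27.532

The third angle is ∠X = π − ∠Z − ∠Y = 1.008 rad.
Law of sines: YX = ZY·sin Z/sin X ≈ 37.735.
Law of sines: XZ = ZY·sin Y/sin X ≈ 54.055.
Circumradius = ZY/(2 sin X) ≈ 27.532.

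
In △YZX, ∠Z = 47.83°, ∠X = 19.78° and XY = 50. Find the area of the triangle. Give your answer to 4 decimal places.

area ≈ 527.7188

The third angle is ∠Y = 180° − ∠Z − ∠X = 112.39°.
Law of sines: ZX = XY·sin Y/sin Z ≈ 62.376.
Law of sines: YZ = XY·sin X/sin Z ≈ 22.83.
Area = ½·XY·ZX·sin X ≈ 527.72.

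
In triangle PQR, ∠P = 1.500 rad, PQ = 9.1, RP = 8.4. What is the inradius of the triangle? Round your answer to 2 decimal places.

By the law of cosines, QR² = RP² + PQ² − 2·RP·PQ·cos P = 142.56, so QR ≈ 11.94.
Area = ½·RP·PQ·sin P ≈ 38.124.
Semiperimeter s = (11.94+8.4+9.1)/2 = 14.72.
Inradius = area/s = 38.124/14.72 ≈ 2.59.

r ≈ 2.59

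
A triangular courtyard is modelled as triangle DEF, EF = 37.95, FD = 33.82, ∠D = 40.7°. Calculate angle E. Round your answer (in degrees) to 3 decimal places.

35.530

Law of sines: sin E = FD·sin D/EF ≈ 0.58113.
Since EF ≥ FD, only the acute value applies: ∠E ≈ 35.53°.
Then ∠F = 180° − ∠D − ∠E ≈ 103.77°.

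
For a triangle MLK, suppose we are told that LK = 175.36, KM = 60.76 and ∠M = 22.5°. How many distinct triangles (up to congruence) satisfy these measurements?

1

KM·sin M = 60.76·sin(22.5°) ≈ 23.25.
Since LK ≥ KM, exactly one triangle exists.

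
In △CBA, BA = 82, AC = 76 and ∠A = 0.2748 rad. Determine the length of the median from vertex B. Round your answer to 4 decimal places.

By the law of cosines, CB² = BA² + AC² − 2·BA·AC·cos A = 503.66, so CB ≈ 22.442.
Median from B: ½√(2·CB² + 2·BA² − AC²) ≈ 46.581.

46.5814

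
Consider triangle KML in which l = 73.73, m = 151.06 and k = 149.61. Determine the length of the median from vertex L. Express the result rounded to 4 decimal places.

Median from L: ½√(2·k² + 2·m² − l²) ≈ 145.75.

145.7467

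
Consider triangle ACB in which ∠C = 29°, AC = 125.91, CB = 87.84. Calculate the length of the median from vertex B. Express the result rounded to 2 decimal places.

m_B ≈ 44.79

By the law of cosines, BA² = AC² + CB² − 2·AC·CB·cos C = 4222.7, so BA ≈ 64.982.
Median from B: ½√(2·CB² + 2·BA² − AC²) ≈ 44.788.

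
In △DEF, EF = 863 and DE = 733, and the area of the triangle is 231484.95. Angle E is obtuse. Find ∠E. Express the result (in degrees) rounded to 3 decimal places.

From area = ½·DE·EF·sin E, we get sin E = 2·area/(DE·EF) ≈ 0.73188.
Taking the obtuse solution, ∠E ≈ 132.96°.

132.956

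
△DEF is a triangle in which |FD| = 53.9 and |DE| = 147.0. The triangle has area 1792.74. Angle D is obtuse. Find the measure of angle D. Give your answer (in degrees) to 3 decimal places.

From area = ½·|FD|·|DE|·sin D, we get sin D = 2·area/(|FD|·|DE|) ≈ 0.45252.
Taking the obtuse solution, ∠D ≈ 153.09°.

∠D ≈ 153.094°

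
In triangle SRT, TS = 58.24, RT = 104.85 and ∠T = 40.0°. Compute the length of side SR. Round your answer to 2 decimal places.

By the law of cosines, SR² = RT² + TS² − 2·RT·TS·cos T = 5029.8, so SR ≈ 70.921.

70.92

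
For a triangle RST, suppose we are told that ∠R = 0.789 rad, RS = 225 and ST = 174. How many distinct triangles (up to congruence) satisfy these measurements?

2

RS·sin R = 225·sin(0.789 rad) ≈ 159.7.
Since RS sin R < ST < RS (159.7 < 174 < 225), two triangles exist.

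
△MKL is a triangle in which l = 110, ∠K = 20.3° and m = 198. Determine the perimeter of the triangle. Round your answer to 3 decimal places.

By the law of cosines, k² = l² + m² − 2·l·m·cos K = 10450, so k ≈ 102.22.
Semiperimeter s = (198+102.22+110)/2 = 205.11.
Perimeter = 198 + 102.22 + 110 = 410.22.

410.223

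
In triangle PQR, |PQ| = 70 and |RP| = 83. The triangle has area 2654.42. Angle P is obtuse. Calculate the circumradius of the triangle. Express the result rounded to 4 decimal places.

From area = ½·|RP|·|PQ|·sin P, we get sin P = 2·area/(|RP|·|PQ|) ≈ 0.91374.
Taking the obtuse solution, ∠P ≈ 113.97°.
Law of cosines then gives |QR| ≈ 128.49.
Circumradius = |QR|/(2 sin P) ≈ 70.311.

70.3108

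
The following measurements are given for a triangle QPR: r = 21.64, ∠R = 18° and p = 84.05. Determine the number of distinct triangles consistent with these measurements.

p·sin R = 84.05·sin(18°) ≈ 25.97.
Since r = 21.64 < 25.97 = p sin R, no triangle exists.

0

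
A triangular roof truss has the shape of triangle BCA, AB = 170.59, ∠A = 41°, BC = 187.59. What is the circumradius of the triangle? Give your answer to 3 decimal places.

R ≈ 142.967

Law of sines: sin C = AB·sin A/BC ≈ 0.59660.
Since BC ≥ AB, only the acute value applies: ∠C ≈ 36.63°.
Then ∠B = 180° − ∠A − ∠C ≈ 102.37°.
Law of sines gives CA = BC·sin B/sin A ≈ 279.29.
Circumradius = BC/(2 sin A) ≈ 142.97.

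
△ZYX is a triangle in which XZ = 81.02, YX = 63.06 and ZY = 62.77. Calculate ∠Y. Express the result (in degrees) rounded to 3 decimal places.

∠Y ≈ 80.164°

By the law of cosines, cos Y = (ZY² + YX² − XZ²) / (2·ZY·YX) ≈ 0.17083, so ∠Y ≈ 80.16°.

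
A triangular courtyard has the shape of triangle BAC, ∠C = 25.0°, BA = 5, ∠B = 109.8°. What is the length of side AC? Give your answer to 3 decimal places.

The third angle is ∠A = 180° − ∠C − ∠B = 45.20°.
Law of sines: AC = BA·sin B/sin C ≈ 11.132.

11.132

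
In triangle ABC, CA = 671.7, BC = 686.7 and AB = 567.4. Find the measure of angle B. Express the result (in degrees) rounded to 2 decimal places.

63.94

By the law of cosines, cos B = (AB² + BC² − CA²) / (2·AB·BC) ≈ 0.43928, so ∠B ≈ 63.94°.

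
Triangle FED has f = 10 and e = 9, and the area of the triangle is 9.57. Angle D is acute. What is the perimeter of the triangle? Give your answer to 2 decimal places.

perimeter ≈ 21.26

From area = ½·f·e·sin D, we get sin D = 2·area/(f·e) ≈ 0.21267.
Taking the acute solution, ∠D ≈ 12.28°.
Law of cosines then gives d ≈ 2.2622.
Perimeter = 10 + 9 + 2.2622 = 21.262.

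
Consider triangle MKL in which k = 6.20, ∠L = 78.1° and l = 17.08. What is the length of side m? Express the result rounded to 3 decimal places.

Law of sines: sin K = k·sin L/l ≈ 0.35520.
Since l ≥ k, only the acute value applies: ∠K ≈ 20.81°.
Then ∠M = 180° − ∠L − ∠K ≈ 81.09°.
Law of sines gives m = l·sin M/sin L ≈ 17.245.

17.245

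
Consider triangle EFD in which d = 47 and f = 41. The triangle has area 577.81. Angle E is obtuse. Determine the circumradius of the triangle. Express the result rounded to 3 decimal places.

R ≈ 69.627

From area = ½·f·d·sin E, we get sin E = 2·area/(f·d) ≈ 0.59970.
Taking the obtuse solution, ∠E ≈ 143.15°.
Law of cosines then gives e ≈ 83.511.
Circumradius = e/(2 sin E) ≈ 69.627.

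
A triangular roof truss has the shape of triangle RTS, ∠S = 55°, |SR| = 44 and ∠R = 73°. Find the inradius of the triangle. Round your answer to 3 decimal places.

13.446

The third angle is ∠T = 180° − ∠S − ∠R = 52.00°.
Law of sines: |TS| = |SR|·sin R/sin T ≈ 53.397.
Law of sines: |RT| = |SR|·sin S/sin T ≈ 45.739.
Area = ½·|SR|·|TS|·sin S ≈ 962.29.
Semiperimeter s = (53.397+44+45.739)/2 = 71.568.
Inradius = area/s = 962.29/71.568 ≈ 13.446.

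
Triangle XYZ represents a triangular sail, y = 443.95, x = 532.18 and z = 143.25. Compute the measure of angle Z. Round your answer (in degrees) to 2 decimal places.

By the law of cosines, cos Z = (x² + y² − z²) / (2·x·y) ≈ 0.97305, so ∠Z ≈ 13.33°.

∠Z ≈ 13.33°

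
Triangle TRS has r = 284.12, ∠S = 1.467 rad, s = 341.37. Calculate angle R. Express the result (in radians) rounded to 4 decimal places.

Law of sines: sin R = r·sin S/s ≈ 0.82781.
Since s ≥ r, only the acute value applies: ∠R ≈ 0.975 rad.
Then ∠T = π − ∠S − ∠R ≈ 0.699 rad.

0.9752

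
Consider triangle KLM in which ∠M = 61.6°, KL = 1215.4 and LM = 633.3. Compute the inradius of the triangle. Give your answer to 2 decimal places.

r ≈ 238.25

Law of sines: sin K = LM·sin M/KL ≈ 0.45835.
Since KL ≥ LM, only the acute value applies: ∠K ≈ 27.28°.
Then ∠L = 180° − ∠M − ∠K ≈ 91.12°.
Law of sines gives MK = KL·sin L/sin M ≈ 1381.4.
Area = ½·KL·LM·sin L ≈ 3.8478e+05.
Semiperimeter s = (633.3+1381.4+1215.4)/2 = 1615.1.
Inradius = area/s = 3.8478e+05/1615.1 ≈ 238.25.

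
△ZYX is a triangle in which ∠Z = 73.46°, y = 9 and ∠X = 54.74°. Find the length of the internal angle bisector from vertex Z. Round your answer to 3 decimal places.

t_Z ≈ 7.351

The third angle is ∠Y = 180° − ∠X − ∠Z = 51.80°.
Law of sines: z = y·sin Z/sin Y ≈ 10.979.
Law of sines: x = y·sin X/sin Y ≈ 9.3514.
The bisector from Z has length 2·y·x·cos(∠Z/2)/(y+x) ≈ 7.3513.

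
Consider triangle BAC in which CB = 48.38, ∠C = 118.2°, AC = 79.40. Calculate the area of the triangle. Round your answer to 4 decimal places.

area ≈ 1692.7072

Area = ½·AC·CB·sin C ≈ 1692.7.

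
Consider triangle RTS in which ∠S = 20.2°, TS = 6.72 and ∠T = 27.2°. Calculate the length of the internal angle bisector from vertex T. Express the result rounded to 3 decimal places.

t_T ≈ 4.171

The third angle is ∠R = 180° − ∠T − ∠S = 132.60°.
Law of sines: SR = TS·sin T/sin R ≈ 4.173.
Law of sines: RT = TS·sin S/sin R ≈ 3.1523.
The bisector from T has length 2·RT·TS·cos(∠T/2)/(RT+TS) ≈ 4.1712.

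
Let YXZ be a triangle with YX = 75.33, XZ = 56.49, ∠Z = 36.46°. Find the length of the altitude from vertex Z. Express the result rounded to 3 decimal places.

50.299

Law of sines: sin Y = XZ·sin Z/YX ≈ 0.44564.
Since YX ≥ XZ, only the acute value applies: ∠Y ≈ 26.46°.
Then ∠X = 180° − ∠Z − ∠Y ≈ 117.08°.
Law of sines gives ZY = YX·sin X/sin Z ≈ 112.87.
Area = ½·YX·XZ·sin X ≈ 1894.5.
The altitude from Z has length 2·area/YX ≈ 50.299.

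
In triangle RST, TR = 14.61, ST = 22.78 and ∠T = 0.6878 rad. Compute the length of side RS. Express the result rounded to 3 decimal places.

14.768

By the law of cosines, RS² = ST² + TR² − 2·ST·TR·cos T = 218.08, so RS ≈ 14.768.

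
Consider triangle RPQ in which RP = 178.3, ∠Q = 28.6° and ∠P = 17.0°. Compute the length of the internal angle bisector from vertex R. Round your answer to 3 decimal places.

t_R ≈ 52.398

The third angle is ∠R = 180° − ∠P − ∠Q = 134.40°.
Law of sines: PQ = RP·sin R/sin Q ≈ 266.12.
Law of sines: QR = RP·sin P/sin Q ≈ 108.9.
The bisector from R has length 2·QR·RP·cos(∠R/2)/(QR+RP) ≈ 52.398.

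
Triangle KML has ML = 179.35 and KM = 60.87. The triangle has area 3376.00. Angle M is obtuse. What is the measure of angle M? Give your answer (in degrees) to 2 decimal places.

From area = ½·KM·ML·sin M, we get sin M = 2·area/(KM·ML) ≈ 0.61848.
Taking the obtuse solution, ∠M ≈ 141.79°.

141.79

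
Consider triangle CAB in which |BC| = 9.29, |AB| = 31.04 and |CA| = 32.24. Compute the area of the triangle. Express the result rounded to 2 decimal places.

Semiperimeter s = (31.04 + 9.29 + 32.24)/2 = 36.285.
Heron's formula: area = √(36.285·5.245·26.995·4.045) ≈ 144.16.

144.16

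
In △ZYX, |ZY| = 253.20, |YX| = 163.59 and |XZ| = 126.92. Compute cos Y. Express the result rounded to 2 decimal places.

0.90

By the law of cosines, cos Y = (|ZY|² + |YX|² − |XZ|²) / (2·|ZY|·|YX|) ≈ 0.90248, so ∠Y ≈ 25.51°.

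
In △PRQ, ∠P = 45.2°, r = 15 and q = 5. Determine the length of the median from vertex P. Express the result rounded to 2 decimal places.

9.43

By the law of cosines, p² = r² + q² − 2·r·q·cos P = 144.3, so p ≈ 12.013.
Median from P: ½√(2·r² + 2·q² − p²) ≈ 9.4299.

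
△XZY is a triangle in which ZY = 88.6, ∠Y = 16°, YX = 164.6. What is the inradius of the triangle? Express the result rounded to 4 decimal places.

11.9529

By the law of cosines, XZ² = ZY² + YX² − 2·ZY·YX·cos Y = 6905.9, so XZ ≈ 83.102.
Area = ½·ZY·YX·sin Y ≈ 2009.9.
Semiperimeter s = (88.6+164.6+83.102)/2 = 168.15.
Inradius = area/s = 2009.9/168.15 ≈ 11.953.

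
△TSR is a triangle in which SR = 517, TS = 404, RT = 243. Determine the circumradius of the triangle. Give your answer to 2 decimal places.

By the law of cosines, cos T = (RT² + TS² − SR²) / (2·RT·TS) ≈ -0.22931, so ∠T ≈ 103.26°.
Circumradius = SR/(2 sin T) ≈ 265.58.

265.58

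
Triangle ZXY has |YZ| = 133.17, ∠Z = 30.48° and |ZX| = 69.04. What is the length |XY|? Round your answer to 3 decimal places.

By the law of cosines, |XY|² = |YZ|² + |ZX|² − 2·|YZ|·|ZX|·cos Z = 6653.8, so |XY| ≈ 81.571.

81.571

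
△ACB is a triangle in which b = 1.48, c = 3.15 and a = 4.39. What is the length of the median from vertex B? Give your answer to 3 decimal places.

3.748

Median from B: ½√(2·a² + 2·c² − b²) ≈ 3.7483.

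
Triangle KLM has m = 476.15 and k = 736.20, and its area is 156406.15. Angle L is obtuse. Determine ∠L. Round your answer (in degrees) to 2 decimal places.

116.83

From area = ½·m·k·sin L, we get sin L = 2·area/(m·k) ≈ 0.89237.
Taking the obtuse solution, ∠L ≈ 116.83°.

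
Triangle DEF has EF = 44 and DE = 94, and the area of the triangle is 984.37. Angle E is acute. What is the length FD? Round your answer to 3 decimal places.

59.137

From area = ½·DE·EF·sin E, we get sin E = 2·area/(DE·EF) ≈ 0.47600.
Taking the acute solution, ∠E ≈ 28.42°.
Law of cosines then gives FD ≈ 59.137.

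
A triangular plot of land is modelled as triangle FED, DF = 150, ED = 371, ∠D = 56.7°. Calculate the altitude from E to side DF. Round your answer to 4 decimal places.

By the law of cosines, FE² = ED² + DF² − 2·ED·DF·cos D = 99035, so FE ≈ 314.7.
Area = ½·ED·DF·sin D ≈ 23256.
The altitude from E has length 2·area/DF ≈ 310.08.

310.0845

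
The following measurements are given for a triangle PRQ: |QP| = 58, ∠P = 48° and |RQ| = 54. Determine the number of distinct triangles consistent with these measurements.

2

|QP|·sin P = 58·sin(48°) ≈ 43.1.
Since |QP| sin P < |RQ| < |QP| (43.1 < 54 < 58), two triangles exist.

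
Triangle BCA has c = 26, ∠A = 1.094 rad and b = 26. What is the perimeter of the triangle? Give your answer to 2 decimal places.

By the law of cosines, a² = b² + c² − 2·b·c·cos A = 731.52, so a ≈ 27.047.
Semiperimeter s = (26+26+27.047)/2 = 39.523.
Perimeter = 26 + 26 + 27.047 = 79.047.

perimeter ≈ 79.05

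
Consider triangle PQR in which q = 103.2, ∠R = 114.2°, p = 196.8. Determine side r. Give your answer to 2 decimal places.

256.97

By the law of cosines, r² = p² + q² − 2·p·q·cos R = 66031, so r ≈ 256.97.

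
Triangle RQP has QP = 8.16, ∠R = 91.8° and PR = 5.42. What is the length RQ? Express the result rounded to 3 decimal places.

5.932

Law of sines: sin Q = PR·sin R/QP ≈ 0.66389.
Since QP ≥ PR, only the acute value applies: ∠Q ≈ 41.60°.
Then ∠P = 180° − ∠R − ∠Q ≈ 46.60°.
Law of sines gives RQ = QP·sin P/sin R ≈ 5.9321.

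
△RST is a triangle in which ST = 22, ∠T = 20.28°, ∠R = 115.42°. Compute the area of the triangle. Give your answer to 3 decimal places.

The third angle is ∠S = 180° − ∠T − ∠R = 44.30°.
Law of sines: TR = ST·sin S/sin R ≈ 17.012.
Law of sines: RS = ST·sin T/sin R ≈ 8.4428.
Area = ½·ST·TR·sin T ≈ 64.862.

area ≈ 64.862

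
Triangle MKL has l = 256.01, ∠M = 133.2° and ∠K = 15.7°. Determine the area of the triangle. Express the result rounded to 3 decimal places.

12514.770

The third angle is ∠L = 180° − ∠M − ∠K = 31.10°.
Law of sines: m = l·sin M/sin L ≈ 361.3.
Law of sines: k = l·sin K/sin L ≈ 134.12.
Area = ½·l·m·sin K ≈ 12515.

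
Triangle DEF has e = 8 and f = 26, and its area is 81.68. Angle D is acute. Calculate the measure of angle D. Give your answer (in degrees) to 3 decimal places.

∠D ≈ 51.756°

From area = ½·e·f·sin D, we get sin D = 2·area/(e·f) ≈ 0.78538.
Taking the acute solution, ∠D ≈ 51.76°.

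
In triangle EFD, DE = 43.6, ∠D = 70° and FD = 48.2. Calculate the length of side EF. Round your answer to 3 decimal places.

By the law of cosines, EF² = FD² + DE² − 2·FD·DE·cos D = 2786.7, so EF ≈ 52.789.

52.789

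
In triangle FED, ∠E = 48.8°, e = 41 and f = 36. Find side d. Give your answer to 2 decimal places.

Law of sines: sin F = f·sin E/e ≈ 0.66066.
Since e ≥ f, only the acute value applies: ∠F ≈ 41.35°.
Then ∠D = 180° − ∠E − ∠F ≈ 89.85°.
Law of sines gives d = e·sin D/sin E ≈ 54.491.

54.49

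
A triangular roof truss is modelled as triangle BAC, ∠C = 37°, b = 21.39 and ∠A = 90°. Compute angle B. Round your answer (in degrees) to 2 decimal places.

The third angle is ∠B = 180° − ∠A − ∠C = 53.00°.

53.00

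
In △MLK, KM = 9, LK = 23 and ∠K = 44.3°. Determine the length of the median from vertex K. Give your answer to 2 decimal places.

m_K ≈ 15.05

By the law of cosines, ML² = LK² + KM² − 2·LK·KM·cos K = 313.7, so ML ≈ 17.712.
Median from K: ½√(2·LK² + 2·KM² − ML²) ≈ 15.052.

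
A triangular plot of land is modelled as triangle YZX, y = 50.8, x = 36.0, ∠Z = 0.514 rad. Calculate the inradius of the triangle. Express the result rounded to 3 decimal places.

By the law of cosines, z² = x² + y² − 2·x·y·cos Z = 691.66, so z ≈ 26.299.
Area = ½·x·y·sin Z ≈ 449.58.
Semiperimeter s = (50.8+26.299+36)/2 = 56.55.
Inradius = area/s = 449.58/56.55 ≈ 7.9501.

7.950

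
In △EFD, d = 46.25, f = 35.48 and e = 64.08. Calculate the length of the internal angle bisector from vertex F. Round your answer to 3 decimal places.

t_F ≈ 51.548

By the law of cosines, cos F = (d² + e² − f²) / (2·d·e) ≈ 0.84126, so ∠F ≈ 32.73°.
The bisector from F has length 2·d·e·cos(∠F/2)/(d+e) ≈ 51.548.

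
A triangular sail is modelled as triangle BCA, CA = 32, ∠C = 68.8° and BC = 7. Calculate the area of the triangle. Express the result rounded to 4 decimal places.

104.4203

Area = ½·BC·CA·sin C ≈ 104.42.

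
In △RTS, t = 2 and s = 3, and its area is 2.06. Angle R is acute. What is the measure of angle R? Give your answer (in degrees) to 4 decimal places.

From area = ½·t·s·sin R, we get sin R = 2·area/(t·s) ≈ 0.68667.
Taking the acute solution, ∠R ≈ 43.37°.

43.3668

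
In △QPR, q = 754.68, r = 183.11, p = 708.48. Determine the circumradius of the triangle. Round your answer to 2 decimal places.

By the law of cosines, cos Q = (p² + r² − q²) / (2·p·r) ≈ -0.13131, so ∠Q ≈ 97.55°.
Circumradius = q/(2 sin Q) ≈ 380.64.

380.64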